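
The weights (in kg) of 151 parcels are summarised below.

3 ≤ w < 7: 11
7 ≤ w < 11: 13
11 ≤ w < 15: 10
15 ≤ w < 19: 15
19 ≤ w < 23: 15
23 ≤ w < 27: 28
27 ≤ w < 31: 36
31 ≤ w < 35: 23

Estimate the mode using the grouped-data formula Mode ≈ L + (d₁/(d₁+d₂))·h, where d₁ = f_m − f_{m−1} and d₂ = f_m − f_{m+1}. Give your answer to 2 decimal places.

Modal class: 27 ≤ w < 31 (highest frequency 36).
d₁ = 36 − 28 = 8, d₂ = 36 − 23 = 13
Mode ≈ 27 + (8/(8+13)) × 4 = 27 + 1.5238 = 28.5238

28.52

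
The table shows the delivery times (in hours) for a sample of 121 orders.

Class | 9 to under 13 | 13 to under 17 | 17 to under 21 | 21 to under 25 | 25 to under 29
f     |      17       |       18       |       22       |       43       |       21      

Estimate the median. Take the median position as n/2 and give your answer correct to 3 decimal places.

21.326

Cumulative frequencies: 17, 35, 57, 100, 121
n = 121; position = n/2 = 60.5.
This falls in the class 21 to under 25: L = 21, F = 57, f = 43, h = 4.
Median ≈ 21 + ((60.5 − 57) / 43) × 4 = 21.3256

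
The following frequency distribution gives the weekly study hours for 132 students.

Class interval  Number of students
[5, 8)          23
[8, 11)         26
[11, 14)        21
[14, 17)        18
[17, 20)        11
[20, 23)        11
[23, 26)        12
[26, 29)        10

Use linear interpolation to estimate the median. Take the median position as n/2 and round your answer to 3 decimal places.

13.429

Cumulative frequencies: 23, 49, 70, 88, 99, 110, 122, 132
n = 132; position = n/2 = 66.
This falls in the class [11, 14): L = 11, F = 49, f = 21, h = 3.
Median ≈ 11 + ((66 − 49) / 21) × 3 = 13.4286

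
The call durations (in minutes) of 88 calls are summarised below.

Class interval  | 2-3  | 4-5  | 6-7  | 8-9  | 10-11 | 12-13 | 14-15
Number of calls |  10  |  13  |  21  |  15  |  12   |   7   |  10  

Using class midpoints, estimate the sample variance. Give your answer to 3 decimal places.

Midpoints: 2.5, 4.5, 6.5, 8.5, 10.5, 12.5, 14.5
n = 88, Σfm = 706, mean = 8.0227
Σfm² = 6816
Σf(m − x̄)² = Σfm² − (Σfm)²/n = 6816 − 706²/88 = 1151.9545
Sample variance = 1151.9545 / 87 = 13.2409

13.241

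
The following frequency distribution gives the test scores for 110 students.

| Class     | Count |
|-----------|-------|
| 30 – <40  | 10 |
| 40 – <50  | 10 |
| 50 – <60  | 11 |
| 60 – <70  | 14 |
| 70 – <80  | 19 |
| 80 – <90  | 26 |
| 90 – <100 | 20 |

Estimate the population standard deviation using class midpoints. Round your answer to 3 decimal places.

Midpoints: 35, 45, 55, 65, 75, 85, 95
n = 110, Σfm = 7850, mean = 71.3636
Σfm² = 600150
Σf(m − x̄)² = Σfm² − (Σfm)²/n = 600150 − 7850²/110 = 39945.4545
Population variance = 39945.4545 / 110 = 363.1405
Standard deviation = √363.1405 = 19.0562

19.056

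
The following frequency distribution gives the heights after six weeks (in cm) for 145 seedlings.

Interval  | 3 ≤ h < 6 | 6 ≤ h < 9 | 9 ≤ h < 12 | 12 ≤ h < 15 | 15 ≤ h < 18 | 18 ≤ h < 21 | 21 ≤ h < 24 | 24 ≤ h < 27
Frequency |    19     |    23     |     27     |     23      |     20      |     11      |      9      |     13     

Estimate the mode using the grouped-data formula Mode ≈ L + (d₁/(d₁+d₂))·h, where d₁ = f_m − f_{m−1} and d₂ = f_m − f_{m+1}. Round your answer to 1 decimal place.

10.5

Modal class: 9 ≤ h < 12 (highest frequency 27).
d₁ = 27 − 23 = 4, d₂ = 27 − 23 = 4
Mode ≈ 9 + (4/(4+4)) × 3 = 9 + 1.5000 = 10.5000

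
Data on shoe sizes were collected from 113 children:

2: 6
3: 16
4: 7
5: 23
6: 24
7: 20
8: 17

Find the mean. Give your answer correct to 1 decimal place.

5.5

Values: 2, 3, 4, 5, 6, 7, 8
Σfx = 6×2 + 16×3 + 7×4 + 23×5 + 24×6 + 20×7 + 17×8 = 623
n = Σf = 113
Mean = 623 / 113 = 5.5133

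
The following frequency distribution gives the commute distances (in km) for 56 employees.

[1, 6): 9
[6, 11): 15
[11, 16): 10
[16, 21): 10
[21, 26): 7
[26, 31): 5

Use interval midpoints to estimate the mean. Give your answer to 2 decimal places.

Midpoints: 3.5, 8.5, 13.5, 18.5, 23.5, 28.5
Σfm = 9×3.5 + 15×8.5 + 10×13.5 + 10×18.5 + 7×23.5 + 5×28.5 = 786
n = Σf = 56
Mean = 786 / 56 = 14.0357

14.04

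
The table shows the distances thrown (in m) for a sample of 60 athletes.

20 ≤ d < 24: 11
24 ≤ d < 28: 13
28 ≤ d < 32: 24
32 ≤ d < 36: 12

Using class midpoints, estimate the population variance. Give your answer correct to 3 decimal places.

16.049

Midpoints: 22, 26, 30, 34
n = 60, Σfm = 1708, mean = 28.4667
Σfm² = 49584
Σf(m − x̄)² = Σfm² − (Σfm)²/n = 49584 − 1708²/60 = 962.9333
Population variance = 962.9333 / 60 = 16.0489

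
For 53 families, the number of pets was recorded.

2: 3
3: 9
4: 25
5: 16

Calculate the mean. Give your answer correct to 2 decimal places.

Values: 2, 3, 4, 5
Σfx = 3×2 + 9×3 + 25×4 + 16×5 = 213
n = Σf = 53
Mean = 213 / 53 = 4.0189

4.02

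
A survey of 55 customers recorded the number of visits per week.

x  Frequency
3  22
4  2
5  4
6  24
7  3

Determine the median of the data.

5

Cumulative frequencies: 22, 24, 28, 52, 55
n = 55, so the median is the value in position (n+1)/2 = 28.
Position 28 falls at value 5.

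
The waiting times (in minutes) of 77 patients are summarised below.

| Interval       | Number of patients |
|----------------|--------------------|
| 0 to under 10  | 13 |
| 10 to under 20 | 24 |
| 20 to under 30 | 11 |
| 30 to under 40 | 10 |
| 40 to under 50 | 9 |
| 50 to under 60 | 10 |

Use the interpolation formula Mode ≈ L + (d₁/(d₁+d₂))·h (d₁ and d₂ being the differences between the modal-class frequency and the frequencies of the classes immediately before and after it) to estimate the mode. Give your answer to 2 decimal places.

14.58

Modal class: 10 to under 20 (highest frequency 24).
d₁ = 24 − 13 = 11, d₂ = 24 − 11 = 13
Mode ≈ 10 + (11/(11+13)) × 10 = 10 + 4.5833 = 14.5833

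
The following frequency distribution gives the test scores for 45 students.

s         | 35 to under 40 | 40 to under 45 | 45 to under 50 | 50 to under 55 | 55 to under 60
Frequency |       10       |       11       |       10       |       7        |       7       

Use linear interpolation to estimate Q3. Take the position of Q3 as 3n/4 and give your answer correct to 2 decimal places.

Cumulative frequencies: 10, 21, 31, 38, 45
n = 45; position = 3n/4 = 33.75.
This falls in the class 50 to under 55: L = 50, F = 31, f = 7, h = 5.
Upper quartile ≈ 50 + ((33.75 − 31) / 7) × 5 = 51.9643

51.96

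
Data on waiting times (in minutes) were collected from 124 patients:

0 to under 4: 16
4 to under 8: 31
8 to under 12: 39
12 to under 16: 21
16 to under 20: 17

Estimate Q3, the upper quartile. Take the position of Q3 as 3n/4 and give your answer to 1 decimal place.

13.3

Cumulative frequencies: 16, 47, 86, 107, 124
n = 124; position = 3n/4 = 93.
This falls in the class 12 to under 16: L = 12, F = 86, f = 21, h = 4.
Upper quartile ≈ 12 + ((93 − 86) / 21) × 4 = 13.3333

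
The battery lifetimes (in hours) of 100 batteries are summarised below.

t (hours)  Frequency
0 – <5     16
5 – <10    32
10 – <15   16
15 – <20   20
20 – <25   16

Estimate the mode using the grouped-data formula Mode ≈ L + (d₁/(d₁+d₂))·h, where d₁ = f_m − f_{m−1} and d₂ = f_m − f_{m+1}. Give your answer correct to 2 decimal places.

Modal class: 5 – <10 (highest frequency 32).
d₁ = 32 − 16 = 16, d₂ = 32 − 16 = 16
Mode ≈ 5 + (16/(16+16)) × 5 = 5 + 2.5000 = 7.5000

7.50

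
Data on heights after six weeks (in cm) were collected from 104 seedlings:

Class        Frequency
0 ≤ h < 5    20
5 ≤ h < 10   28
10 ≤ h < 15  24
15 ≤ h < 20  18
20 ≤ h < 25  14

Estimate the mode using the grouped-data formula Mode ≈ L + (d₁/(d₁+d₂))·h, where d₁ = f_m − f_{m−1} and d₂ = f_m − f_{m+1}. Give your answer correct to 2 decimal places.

8.33

Modal class: 5 ≤ h < 10 (highest frequency 28).
d₁ = 28 − 20 = 8, d₂ = 28 − 24 = 4
Mode ≈ 5 + (8/(8+4)) × 5 = 5 + 3.3333 = 8.3333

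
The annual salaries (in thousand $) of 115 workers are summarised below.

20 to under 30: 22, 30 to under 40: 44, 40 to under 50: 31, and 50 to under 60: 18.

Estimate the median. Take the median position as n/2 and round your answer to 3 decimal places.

38.068

Cumulative frequencies: 22, 66, 97, 115
n = 115; position = n/2 = 57.5.
This falls in the class 30 to under 40: L = 30, F = 22, f = 44, h = 10.
Median ≈ 30 + ((57.5 − 22) / 44) × 10 = 38.0682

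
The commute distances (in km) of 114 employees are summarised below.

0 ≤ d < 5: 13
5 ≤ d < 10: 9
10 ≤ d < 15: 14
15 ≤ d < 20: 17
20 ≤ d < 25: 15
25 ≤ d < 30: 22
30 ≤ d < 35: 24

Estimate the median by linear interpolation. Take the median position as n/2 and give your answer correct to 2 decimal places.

21.33

Cumulative frequencies: 13, 22, 36, 53, 68, 90, 114
n = 114; position = n/2 = 57.
This falls in the class 20 ≤ d < 25: L = 20, F = 53, f = 15, h = 5.
Median ≈ 20 + ((57 − 53) / 15) × 5 = 21.3333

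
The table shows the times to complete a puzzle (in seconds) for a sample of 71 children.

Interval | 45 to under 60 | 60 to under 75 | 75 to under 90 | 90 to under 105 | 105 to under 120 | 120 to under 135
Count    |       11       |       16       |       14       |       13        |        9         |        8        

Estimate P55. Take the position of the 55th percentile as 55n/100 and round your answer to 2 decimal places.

87.91

Cumulative frequencies: 11, 27, 41, 54, 63, 71
n = 71; position = 55n/100 = 39.05.
This falls in the class 75 to under 90: L = 75, F = 27, f = 14, h = 15.
55th percentile ≈ 75 + ((39.05 − 27) / 14) × 15 = 87.9107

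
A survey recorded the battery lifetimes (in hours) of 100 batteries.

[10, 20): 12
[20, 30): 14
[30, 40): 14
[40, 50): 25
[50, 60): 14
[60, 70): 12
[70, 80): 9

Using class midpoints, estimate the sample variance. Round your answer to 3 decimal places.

322.535

Midpoints: 15, 25, 35, 45, 55, 65, 75
n = 100, Σfm = 4370, mean = 43.7000
Σfm² = 222900
Σf(m − x̄)² = Σfm² − (Σfm)²/n = 222900 − 4370²/100 = 31931.0000
Sample variance = 31931.0000 / 99 = 322.5354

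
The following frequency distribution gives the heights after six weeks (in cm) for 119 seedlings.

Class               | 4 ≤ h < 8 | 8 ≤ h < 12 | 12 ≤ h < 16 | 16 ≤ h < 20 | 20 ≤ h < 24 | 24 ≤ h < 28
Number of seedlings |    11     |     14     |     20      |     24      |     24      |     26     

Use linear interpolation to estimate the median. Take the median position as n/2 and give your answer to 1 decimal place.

18.4

Cumulative frequencies: 11, 25, 45, 69, 93, 119
n = 119; position = n/2 = 59.5.
This falls in the class 16 ≤ h < 20: L = 16, F = 45, f = 24, h = 4.
Median ≈ 16 + ((59.5 − 45) / 24) × 4 = 18.4167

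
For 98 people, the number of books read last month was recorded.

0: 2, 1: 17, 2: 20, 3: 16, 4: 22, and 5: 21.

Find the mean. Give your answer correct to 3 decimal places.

Values: 0, 1, 2, 3, 4, 5
Σfx = 2×0 + 17×1 + 20×2 + 16×3 + 22×4 + 21×5 = 298
n = Σf = 98
Mean = 298 / 98 = 3.0408

3.041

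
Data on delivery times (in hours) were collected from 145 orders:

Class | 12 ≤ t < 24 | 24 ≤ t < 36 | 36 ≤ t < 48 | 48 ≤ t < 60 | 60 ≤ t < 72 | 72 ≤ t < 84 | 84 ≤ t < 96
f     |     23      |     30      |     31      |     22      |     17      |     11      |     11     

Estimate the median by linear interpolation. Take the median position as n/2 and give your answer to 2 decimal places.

43.55

Cumulative frequencies: 23, 53, 84, 106, 123, 134, 145
n = 145; position = n/2 = 72.5.
This falls in the class 36 ≤ t < 48: L = 36, F = 53, f = 31, h = 12.
Median ≈ 36 + ((72.5 − 53) / 31) × 12 = 43.5484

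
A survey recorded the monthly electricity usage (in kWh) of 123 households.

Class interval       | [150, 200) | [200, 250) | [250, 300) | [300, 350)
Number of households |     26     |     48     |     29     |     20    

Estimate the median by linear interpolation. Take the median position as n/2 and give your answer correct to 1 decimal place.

Cumulative frequencies: 26, 74, 103, 123
n = 123; position = n/2 = 61.5.
This falls in the class [200, 250): L = 200, F = 26, f = 48, h = 50.
Median ≈ 200 + ((61.5 − 26) / 48) × 50 = 236.9792

237.0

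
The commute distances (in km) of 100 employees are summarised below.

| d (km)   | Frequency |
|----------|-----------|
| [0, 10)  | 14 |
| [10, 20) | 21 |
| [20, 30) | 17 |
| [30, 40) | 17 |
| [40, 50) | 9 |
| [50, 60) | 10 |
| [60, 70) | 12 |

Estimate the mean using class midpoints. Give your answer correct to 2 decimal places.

Midpoints: 5, 15, 25, 35, 45, 55, 65
Σfm = 14×5 + 21×15 + 17×25 + 17×35 + 9×45 + 10×55 + 12×65 = 3140
n = Σf = 100
Mean = 3140 / 100 = 31.4000

31.40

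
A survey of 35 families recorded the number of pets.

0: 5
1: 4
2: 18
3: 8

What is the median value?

Cumulative frequencies: 5, 9, 27, 35
n = 35, so the median is the value in position (n+1)/2 = 18.
Position 18 falls at value 2.

2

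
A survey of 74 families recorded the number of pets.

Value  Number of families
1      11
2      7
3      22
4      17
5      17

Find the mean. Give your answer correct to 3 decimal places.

3.297

Values: 1, 2, 3, 4, 5
Σfx = 11×1 + 7×2 + 22×3 + 17×4 + 17×5 = 244
n = Σf = 74
Mean = 244 / 74 = 3.2973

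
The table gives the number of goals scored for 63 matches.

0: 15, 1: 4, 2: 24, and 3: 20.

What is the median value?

2

Cumulative frequencies: 15, 19, 43, 63
n = 63, so the median is the value in position (n+1)/2 = 32.
Position 32 falls at value 2.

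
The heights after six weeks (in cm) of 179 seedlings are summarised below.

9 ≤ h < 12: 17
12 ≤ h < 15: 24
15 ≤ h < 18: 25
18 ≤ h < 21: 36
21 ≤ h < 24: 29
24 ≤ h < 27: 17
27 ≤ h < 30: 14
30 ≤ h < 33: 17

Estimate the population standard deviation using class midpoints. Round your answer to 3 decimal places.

Midpoints: 10.5, 13.5, 16.5, 19.5, 22.5, 25.5, 28.5, 31.5
n = 179, Σfm = 3637.5, mean = 20.3212
Σfm² = 80718.75
Σf(m − x̄)² = Σfm² − (Σfm)²/n = 80718.75 − 3637.5²/179 = 6800.2793
Population variance = 6800.2793 / 179 = 37.9904
Standard deviation = √37.9904 = 6.1636

6.164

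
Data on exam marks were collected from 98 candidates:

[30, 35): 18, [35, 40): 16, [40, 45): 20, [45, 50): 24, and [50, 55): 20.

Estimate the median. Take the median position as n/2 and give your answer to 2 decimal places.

Cumulative frequencies: 18, 34, 54, 78, 98
n = 98; position = n/2 = 49.
This falls in the class [40, 45): L = 40, F = 34, f = 20, h = 5.
Median ≈ 40 + ((49 − 34) / 20) × 5 = 43.7500

43.75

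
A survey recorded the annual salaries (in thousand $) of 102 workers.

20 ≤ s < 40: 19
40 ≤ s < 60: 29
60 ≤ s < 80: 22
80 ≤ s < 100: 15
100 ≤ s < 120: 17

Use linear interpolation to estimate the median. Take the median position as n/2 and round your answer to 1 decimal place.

Cumulative frequencies: 19, 48, 70, 85, 102
n = 102; position = n/2 = 51.
This falls in the class 60 ≤ s < 80: L = 60, F = 48, f = 22, h = 20.
Median ≈ 60 + ((51 − 48) / 22) × 20 = 62.7273

62.7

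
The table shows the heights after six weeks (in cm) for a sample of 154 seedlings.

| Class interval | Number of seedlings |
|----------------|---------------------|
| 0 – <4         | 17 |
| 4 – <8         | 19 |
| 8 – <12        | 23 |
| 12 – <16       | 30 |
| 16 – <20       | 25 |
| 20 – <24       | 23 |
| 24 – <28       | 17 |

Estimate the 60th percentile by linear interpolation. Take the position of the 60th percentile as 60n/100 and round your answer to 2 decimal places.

Cumulative frequencies: 17, 36, 59, 89, 114, 137, 154
n = 154; position = 60n/100 = 92.4.
This falls in the class 16 – <20: L = 16, F = 89, f = 25, h = 4.
60th percentile ≈ 16 + ((92.4 − 89) / 25) × 4 = 16.5440

16.54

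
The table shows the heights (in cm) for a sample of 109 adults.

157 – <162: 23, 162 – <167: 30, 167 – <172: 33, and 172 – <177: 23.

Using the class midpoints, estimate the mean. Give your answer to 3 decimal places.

167.069

Midpoints: 159.5, 164.5, 169.5, 174.5
Σfm = 23×159.5 + 30×164.5 + 33×169.5 + 23×174.5 = 18210.5
n = Σf = 109
Mean = 18210.5 / 109 = 167.0688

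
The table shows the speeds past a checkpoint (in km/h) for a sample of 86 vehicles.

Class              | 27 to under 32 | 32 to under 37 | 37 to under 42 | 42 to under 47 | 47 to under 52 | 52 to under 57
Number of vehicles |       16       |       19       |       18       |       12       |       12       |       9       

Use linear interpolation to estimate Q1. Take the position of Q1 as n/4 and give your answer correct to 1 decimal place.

33.4

Cumulative frequencies: 16, 35, 53, 65, 77, 86
n = 86; position = n/4 = 21.5.
This falls in the class 32 to under 37: L = 32, F = 16, f = 19, h = 5.
Lower quartile ≈ 32 + ((21.5 − 16) / 19) × 5 = 33.4474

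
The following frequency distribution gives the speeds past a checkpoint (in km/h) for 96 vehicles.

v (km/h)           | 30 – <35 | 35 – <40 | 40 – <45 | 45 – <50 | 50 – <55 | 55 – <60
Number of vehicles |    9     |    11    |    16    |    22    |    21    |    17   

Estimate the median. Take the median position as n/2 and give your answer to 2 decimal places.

47.73

Cumulative frequencies: 9, 20, 36, 58, 79, 96
n = 96; position = n/2 = 48.
This falls in the class 45 – <50: L = 45, F = 36, f = 22, h = 5.
Median ≈ 45 + ((48 − 36) / 22) × 5 = 47.7273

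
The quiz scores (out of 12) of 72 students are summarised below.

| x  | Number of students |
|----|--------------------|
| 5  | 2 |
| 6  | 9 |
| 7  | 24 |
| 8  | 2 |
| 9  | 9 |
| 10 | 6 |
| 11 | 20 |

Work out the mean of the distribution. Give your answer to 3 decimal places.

Values: 5, 6, 7, 8, 9, 10, 11
Σfx = 2×5 + 9×6 + 24×7 + 2×8 + 9×9 + 6×10 + 20×11 = 609
n = Σf = 72
Mean = 609 / 72 = 8.4583

8.458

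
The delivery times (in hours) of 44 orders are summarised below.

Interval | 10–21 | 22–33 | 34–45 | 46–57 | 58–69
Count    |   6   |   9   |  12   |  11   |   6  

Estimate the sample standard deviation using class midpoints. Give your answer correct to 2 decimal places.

15.08

Midpoints: 15.5, 27.5, 39.5, 51.5, 63.5
n = 44, Σfm = 1762, mean = 40.0455
Σfm² = 80339
Σf(m − x̄)² = Σfm² − (Σfm)²/n = 80339 − 1762²/44 = 9778.9091
Sample variance = 9778.9091 / 43 = 227.4165
Standard deviation = √227.4165 = 15.0803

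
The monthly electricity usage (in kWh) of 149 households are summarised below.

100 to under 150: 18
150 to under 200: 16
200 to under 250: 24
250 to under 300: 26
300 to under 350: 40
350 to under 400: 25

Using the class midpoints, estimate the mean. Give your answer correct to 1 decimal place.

Midpoints: 125, 175, 225, 275, 325, 375
Σfm = 18×125 + 16×175 + 24×225 + 26×275 + 40×325 + 25×375 = 39975
n = Σf = 149
Mean = 39975 / 149 = 268.2886

268.3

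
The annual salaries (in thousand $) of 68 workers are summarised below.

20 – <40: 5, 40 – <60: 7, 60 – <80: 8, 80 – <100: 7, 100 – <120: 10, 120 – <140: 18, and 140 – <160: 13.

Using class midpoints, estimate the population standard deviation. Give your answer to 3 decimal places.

38.049

Midpoints: 30, 50, 70, 90, 110, 130, 150
n = 68, Σfm = 7080, mean = 104.1176
Σfm² = 835600
Σf(m − x̄)² = Σfm² − (Σfm)²/n = 835600 − 7080²/68 = 98447.0588
Population variance = 98447.0588 / 68 = 1447.7509
Standard deviation = √1447.7509 = 38.0493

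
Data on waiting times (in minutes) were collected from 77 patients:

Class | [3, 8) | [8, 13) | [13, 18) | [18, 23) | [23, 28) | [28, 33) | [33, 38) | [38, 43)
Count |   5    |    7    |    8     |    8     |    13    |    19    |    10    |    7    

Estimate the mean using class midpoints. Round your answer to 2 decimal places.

Midpoints: 5.5, 10.5, 15.5, 20.5, 25.5, 30.5, 35.5, 40.5
Σfm = 5×5.5 + 7×10.5 + 8×15.5 + 8×20.5 + 13×25.5 + 19×30.5 + 10×35.5 + 7×40.5 = 1938.5
n = Σf = 77
Mean = 1938.5 / 77 = 25.1753

25.18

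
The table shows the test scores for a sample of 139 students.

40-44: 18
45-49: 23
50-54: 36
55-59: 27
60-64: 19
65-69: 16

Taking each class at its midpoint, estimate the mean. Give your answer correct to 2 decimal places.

Midpoints: 42, 47, 52, 57, 62, 67
Σfm = 18×42 + 23×47 + 36×52 + 27×57 + 19×62 + 16×67 = 7498
n = Σf = 139
Mean = 7498 / 139 = 53.9424

53.94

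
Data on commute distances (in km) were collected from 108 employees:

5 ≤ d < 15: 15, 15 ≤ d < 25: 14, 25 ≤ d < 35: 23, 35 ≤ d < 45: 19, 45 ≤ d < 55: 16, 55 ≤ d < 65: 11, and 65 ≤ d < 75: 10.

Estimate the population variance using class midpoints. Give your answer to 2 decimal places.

Midpoints: 10, 20, 30, 40, 50, 60, 70
n = 108, Σfm = 4040, mean = 37.4074
Σfm² = 186800
Σf(m − x̄)² = Σfm² − (Σfm)²/n = 186800 − 4040²/108 = 35674.0741
Population variance = 35674.0741 / 108 = 330.3155

330.32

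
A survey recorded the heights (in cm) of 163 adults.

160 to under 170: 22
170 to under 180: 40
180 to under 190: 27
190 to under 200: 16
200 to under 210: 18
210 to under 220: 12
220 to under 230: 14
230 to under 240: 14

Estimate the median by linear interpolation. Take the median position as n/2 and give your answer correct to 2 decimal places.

Cumulative frequencies: 22, 62, 89, 105, 123, 135, 149, 163
n = 163; position = n/2 = 81.5.
This falls in the class 180 to under 190: L = 180, F = 62, f = 27, h = 10.
Median ≈ 180 + ((81.5 − 62) / 27) × 10 = 187.2222

187.22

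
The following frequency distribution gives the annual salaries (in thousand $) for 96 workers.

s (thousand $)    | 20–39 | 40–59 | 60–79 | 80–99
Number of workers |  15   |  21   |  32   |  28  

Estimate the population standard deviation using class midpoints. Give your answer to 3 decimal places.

Midpoints: 29.5, 49.5, 69.5, 89.5
n = 96, Σfm = 6212, mean = 64.7083
Σfm² = 443364
Σf(m − x̄)² = Σfm² − (Σfm)²/n = 443364 − 6212²/96 = 41395.8333
Population variance = 41395.8333 / 96 = 431.2066
Standard deviation = √431.2066 = 20.7655

20.766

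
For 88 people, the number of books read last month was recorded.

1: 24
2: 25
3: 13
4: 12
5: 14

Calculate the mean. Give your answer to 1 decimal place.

Values: 1, 2, 3, 4, 5
Σfx = 24×1 + 25×2 + 13×3 + 12×4 + 14×5 = 231
n = Σf = 88
Mean = 231 / 88 = 2.6250

2.6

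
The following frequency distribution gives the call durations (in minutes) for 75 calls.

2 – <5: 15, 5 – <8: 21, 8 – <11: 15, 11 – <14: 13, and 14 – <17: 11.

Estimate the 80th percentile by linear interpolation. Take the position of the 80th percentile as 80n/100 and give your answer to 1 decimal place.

Cumulative frequencies: 15, 36, 51, 64, 75
n = 75; position = 80n/100 = 60.
This falls in the class 11 – <14: L = 11, F = 51, f = 13, h = 3.
80th percentile ≈ 11 + ((60 − 51) / 13) × 3 = 13.0769

13.1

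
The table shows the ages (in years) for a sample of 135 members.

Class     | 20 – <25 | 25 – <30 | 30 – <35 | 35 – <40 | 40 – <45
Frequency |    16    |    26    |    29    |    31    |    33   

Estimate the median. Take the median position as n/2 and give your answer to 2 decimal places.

Cumulative frequencies: 16, 42, 71, 102, 135
n = 135; position = n/2 = 67.5.
This falls in the class 30 – <35: L = 30, F = 42, f = 29, h = 5.
Median ≈ 30 + ((67.5 − 42) / 29) × 5 = 34.3966

34.40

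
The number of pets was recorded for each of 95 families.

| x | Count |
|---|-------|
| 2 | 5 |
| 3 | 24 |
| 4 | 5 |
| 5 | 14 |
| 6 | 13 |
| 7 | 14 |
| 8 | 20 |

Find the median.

Cumulative frequencies: 5, 29, 34, 48, 61, 75, 95
n = 95, so the median is the value in position (n+1)/2 = 48.
Position 48 falls at value 5.

5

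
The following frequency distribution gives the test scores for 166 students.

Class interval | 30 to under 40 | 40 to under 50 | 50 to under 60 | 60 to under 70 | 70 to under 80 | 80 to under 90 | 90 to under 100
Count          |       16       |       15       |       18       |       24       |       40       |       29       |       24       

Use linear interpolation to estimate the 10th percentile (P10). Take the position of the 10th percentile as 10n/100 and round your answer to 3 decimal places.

Cumulative frequencies: 16, 31, 49, 73, 113, 142, 166
n = 166; position = 10n/100 = 16.6.
This falls in the class 40 to under 50: L = 40, F = 16, f = 15, h = 10.
10th percentile ≈ 40 + ((16.6 − 16) / 15) × 10 = 40.4000

40.400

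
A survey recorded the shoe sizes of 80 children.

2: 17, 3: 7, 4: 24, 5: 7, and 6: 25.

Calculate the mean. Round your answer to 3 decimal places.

Values: 2, 3, 4, 5, 6
Σfx = 17×2 + 7×3 + 24×4 + 7×5 + 25×6 = 336
n = Σf = 80
Mean = 336 / 80 = 4.2000

4.200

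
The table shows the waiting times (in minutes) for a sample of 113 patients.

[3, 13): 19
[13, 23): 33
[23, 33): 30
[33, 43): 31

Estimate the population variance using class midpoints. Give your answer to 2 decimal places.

111.36

Midpoints: 8, 18, 28, 38
n = 113, Σfm = 2764, mean = 24.4602
Σfm² = 80192
Σf(m − x̄)² = Σfm² − (Σfm)²/n = 80192 − 2764²/113 = 12584.0708
Population variance = 12584.0708 / 113 = 111.3635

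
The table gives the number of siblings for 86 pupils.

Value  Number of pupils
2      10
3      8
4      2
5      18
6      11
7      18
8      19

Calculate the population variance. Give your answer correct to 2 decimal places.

3.97

Values: 2, 3, 4, 5, 6, 7, 8
n = 86, Σfx = 486, mean = 5.6512
Σfx² = 3088
Σf(x − x̄)² = Σfx² − (Σfx)²/n = 3088 − 486²/86 = 341.5349
Population variance = 341.5349 / 86 = 3.9713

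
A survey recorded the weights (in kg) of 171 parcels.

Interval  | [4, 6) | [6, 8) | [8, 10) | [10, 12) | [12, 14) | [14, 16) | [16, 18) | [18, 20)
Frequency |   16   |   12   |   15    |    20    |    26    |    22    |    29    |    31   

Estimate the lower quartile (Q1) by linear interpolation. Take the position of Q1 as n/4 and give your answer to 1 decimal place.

Cumulative frequencies: 16, 28, 43, 63, 89, 111, 140, 171
n = 171; position = n/4 = 42.75.
This falls in the class [8, 10): L = 8, F = 28, f = 15, h = 2.
Lower quartile ≈ 8 + ((42.75 − 28) / 15) × 2 = 9.9667

10.0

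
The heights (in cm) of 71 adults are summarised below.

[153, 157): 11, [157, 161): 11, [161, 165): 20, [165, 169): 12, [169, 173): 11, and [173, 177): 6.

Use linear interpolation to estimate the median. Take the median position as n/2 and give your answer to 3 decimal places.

163.700

Cumulative frequencies: 11, 22, 42, 54, 65, 71
n = 71; position = n/2 = 35.5.
This falls in the class [161, 165): L = 161, F = 22, f = 20, h = 4.
Median ≈ 161 + ((35.5 − 22) / 20) × 4 = 163.7000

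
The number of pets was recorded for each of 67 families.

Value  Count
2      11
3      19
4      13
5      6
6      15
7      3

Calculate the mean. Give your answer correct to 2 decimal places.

Values: 2, 3, 4, 5, 6, 7
Σfx = 11×2 + 19×3 + 13×4 + 6×5 + 15×6 + 3×7 = 272
n = Σf = 67
Mean = 272 / 67 = 4.0597

4.06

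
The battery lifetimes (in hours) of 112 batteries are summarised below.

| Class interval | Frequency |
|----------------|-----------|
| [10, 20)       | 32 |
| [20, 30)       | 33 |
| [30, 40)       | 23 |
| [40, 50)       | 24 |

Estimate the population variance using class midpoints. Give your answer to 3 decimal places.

122.696

Midpoints: 15, 25, 35, 45
n = 112, Σfm = 3190, mean = 28.4821
Σfm² = 104600
Σf(m − x̄)² = Σfm² − (Σfm)²/n = 104600 − 3190²/112 = 13741.9643
Population variance = 13741.9643 / 112 = 122.6961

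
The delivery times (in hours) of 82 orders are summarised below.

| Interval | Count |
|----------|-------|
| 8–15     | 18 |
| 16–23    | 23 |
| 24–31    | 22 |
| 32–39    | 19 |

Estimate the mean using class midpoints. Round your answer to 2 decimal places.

Midpoints: 11.5, 19.5, 27.5, 35.5
Σfm = 18×11.5 + 23×19.5 + 22×27.5 + 19×35.5 = 1935
n = Σf = 82
Mean = 1935 / 82 = 23.5976

23.60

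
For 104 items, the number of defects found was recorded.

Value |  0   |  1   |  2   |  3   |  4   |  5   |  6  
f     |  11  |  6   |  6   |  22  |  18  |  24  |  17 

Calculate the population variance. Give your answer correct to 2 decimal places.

Values: 0, 1, 2, 3, 4, 5, 6
n = 104, Σfx = 378, mean = 3.6346
Σfx² = 1728
Σf(x − x̄)² = Σfx² − (Σfx)²/n = 1728 − 378²/104 = 354.1154
Population variance = 354.1154 / 104 = 3.4050

3.40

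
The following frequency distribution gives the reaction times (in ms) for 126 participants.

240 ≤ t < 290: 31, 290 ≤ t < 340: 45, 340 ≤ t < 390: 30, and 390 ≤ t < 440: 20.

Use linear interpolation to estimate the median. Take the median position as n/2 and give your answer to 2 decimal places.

325.56

Cumulative frequencies: 31, 76, 106, 126
n = 126; position = n/2 = 63.
This falls in the class 290 ≤ t < 340: L = 290, F = 31, f = 45, h = 50.
Median ≈ 290 + ((63 − 31) / 45) × 50 = 325.5556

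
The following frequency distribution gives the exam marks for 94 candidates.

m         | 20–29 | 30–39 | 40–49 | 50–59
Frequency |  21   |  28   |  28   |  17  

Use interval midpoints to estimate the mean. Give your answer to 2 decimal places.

38.86

Midpoints: 24.5, 34.5, 44.5, 54.5
Σfm = 21×24.5 + 28×34.5 + 28×44.5 + 17×54.5 = 3653
n = Σf = 94
Mean = 3653 / 94 = 38.8617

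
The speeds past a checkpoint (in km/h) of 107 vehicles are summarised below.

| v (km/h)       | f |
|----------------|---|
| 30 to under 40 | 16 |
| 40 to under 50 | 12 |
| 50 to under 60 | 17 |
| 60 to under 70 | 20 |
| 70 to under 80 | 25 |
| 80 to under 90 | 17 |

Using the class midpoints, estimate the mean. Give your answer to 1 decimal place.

Midpoints: 35, 45, 55, 65, 75, 85
Σfm = 16×35 + 12×45 + 17×55 + 20×65 + 25×75 + 17×85 = 6655
n = Σf = 107
Mean = 6655 / 107 = 62.1963

62.2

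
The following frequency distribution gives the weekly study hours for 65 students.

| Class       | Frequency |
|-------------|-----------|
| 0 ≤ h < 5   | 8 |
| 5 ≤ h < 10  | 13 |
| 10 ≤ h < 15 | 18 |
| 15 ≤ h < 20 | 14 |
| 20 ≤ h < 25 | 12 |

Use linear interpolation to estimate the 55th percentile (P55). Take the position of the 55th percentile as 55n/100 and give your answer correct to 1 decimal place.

14.1

Cumulative frequencies: 8, 21, 39, 53, 65
n = 65; position = 55n/100 = 35.75.
This falls in the class 10 ≤ h < 15: L = 10, F = 21, f = 18, h = 5.
55th percentile ≈ 10 + ((35.75 − 21) / 18) × 5 = 14.0972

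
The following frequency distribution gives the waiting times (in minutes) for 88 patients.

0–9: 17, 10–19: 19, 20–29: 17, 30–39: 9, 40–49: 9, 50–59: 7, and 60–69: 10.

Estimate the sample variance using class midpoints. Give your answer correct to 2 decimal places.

Midpoints: 4.5, 14.5, 24.5, 34.5, 44.5, 54.5, 64.5
n = 88, Σfm = 2506, mean = 28.4773
Σfm² = 105472
Σf(m − x̄)² = Σfm² − (Σfm)²/n = 105472 − 2506²/88 = 34107.9545
Sample variance = 34107.9545 / 87 = 392.0455

392.05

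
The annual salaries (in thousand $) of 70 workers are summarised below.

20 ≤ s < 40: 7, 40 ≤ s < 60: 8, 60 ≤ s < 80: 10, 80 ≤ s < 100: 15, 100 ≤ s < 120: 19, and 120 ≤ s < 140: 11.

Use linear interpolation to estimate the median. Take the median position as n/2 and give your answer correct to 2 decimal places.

Cumulative frequencies: 7, 15, 25, 40, 59, 70
n = 70; position = n/2 = 35.
This falls in the class 80 ≤ s < 100: L = 80, F = 25, f = 15, h = 20.
Median ≈ 80 + ((35 − 25) / 15) × 20 = 93.3333

93.33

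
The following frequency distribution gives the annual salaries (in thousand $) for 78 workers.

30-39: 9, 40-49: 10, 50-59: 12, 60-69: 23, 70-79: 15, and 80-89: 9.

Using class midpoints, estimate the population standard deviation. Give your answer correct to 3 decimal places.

14.993

Midpoints: 34.5, 44.5, 54.5, 64.5, 74.5, 84.5
n = 78, Σfm = 4771, mean = 61.1667
Σfm² = 309359.5
Σf(m − x̄)² = Σfm² − (Σfm)²/n = 309359.5 − 4771²/78 = 17533.3333
Population variance = 17533.3333 / 78 = 224.7863
Standard deviation = √224.7863 = 14.9929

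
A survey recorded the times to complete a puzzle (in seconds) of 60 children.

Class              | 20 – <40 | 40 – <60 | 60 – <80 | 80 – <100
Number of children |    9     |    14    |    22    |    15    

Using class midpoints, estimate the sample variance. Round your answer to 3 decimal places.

Midpoints: 30, 50, 70, 90
n = 60, Σfm = 3860, mean = 64.3333
Σfm² = 272400
Σf(m − x̄)² = Σfm² − (Σfm)²/n = 272400 − 3860²/60 = 24073.3333
Sample variance = 24073.3333 / 59 = 408.0226

408.023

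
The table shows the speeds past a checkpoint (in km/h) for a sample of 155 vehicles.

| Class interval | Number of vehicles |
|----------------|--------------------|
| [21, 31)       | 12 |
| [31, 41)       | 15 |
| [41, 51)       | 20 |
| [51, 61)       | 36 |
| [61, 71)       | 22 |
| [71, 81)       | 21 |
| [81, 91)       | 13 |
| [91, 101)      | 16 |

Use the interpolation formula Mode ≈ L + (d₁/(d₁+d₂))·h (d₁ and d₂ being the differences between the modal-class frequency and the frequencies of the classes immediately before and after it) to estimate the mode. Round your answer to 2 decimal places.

Modal class: [51, 61) (highest frequency 36).
d₁ = 36 − 20 = 16, d₂ = 36 − 22 = 14
Mode ≈ 51 + (16/(16+14)) × 10 = 51 + 5.3333 = 56.3333

56.33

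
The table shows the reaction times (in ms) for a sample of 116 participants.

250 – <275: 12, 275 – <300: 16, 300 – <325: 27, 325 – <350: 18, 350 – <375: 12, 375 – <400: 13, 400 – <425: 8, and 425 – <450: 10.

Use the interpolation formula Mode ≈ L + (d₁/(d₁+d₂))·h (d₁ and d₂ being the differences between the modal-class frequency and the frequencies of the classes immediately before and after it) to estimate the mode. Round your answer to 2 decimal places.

313.75

Modal class: 300 – <325 (highest frequency 27).
d₁ = 27 − 16 = 11, d₂ = 27 − 18 = 9
Mode ≈ 300 + (11/(11+9)) × 25 = 300 + 13.7500 = 313.7500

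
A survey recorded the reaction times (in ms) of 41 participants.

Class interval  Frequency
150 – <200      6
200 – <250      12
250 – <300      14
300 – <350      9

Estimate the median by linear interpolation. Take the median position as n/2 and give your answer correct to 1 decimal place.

Cumulative frequencies: 6, 18, 32, 41
n = 41; position = n/2 = 20.5.
This falls in the class 250 – <300: L = 250, F = 18, f = 14, h = 50.
Median ≈ 250 + ((20.5 − 18) / 14) × 50 = 258.9286

258.9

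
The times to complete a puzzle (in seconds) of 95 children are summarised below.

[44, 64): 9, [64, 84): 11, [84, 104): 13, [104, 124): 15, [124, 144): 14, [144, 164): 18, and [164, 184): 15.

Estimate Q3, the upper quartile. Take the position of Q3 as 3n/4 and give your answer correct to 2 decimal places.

154.28

Cumulative frequencies: 9, 20, 33, 48, 62, 80, 95
n = 95; position = 3n/4 = 71.25.
This falls in the class [144, 164): L = 144, F = 62, f = 18, h = 20.
Upper quartile ≈ 144 + ((71.25 − 62) / 18) × 20 = 154.2778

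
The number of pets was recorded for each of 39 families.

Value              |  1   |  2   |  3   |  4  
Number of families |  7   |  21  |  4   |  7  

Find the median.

2

Cumulative frequencies: 7, 28, 32, 39
n = 39, so the median is the value in position (n+1)/2 = 20.
Position 20 falls at value 2.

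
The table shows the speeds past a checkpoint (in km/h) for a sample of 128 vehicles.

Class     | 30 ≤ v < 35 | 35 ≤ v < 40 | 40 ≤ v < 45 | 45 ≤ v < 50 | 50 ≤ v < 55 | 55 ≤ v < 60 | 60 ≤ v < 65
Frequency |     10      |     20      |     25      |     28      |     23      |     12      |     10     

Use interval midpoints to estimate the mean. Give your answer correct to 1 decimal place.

46.8

Midpoints: 32.5, 37.5, 42.5, 47.5, 52.5, 57.5, 62.5
Σfm = 10×32.5 + 20×37.5 + 25×42.5 + 28×47.5 + 23×52.5 + 12×57.5 + 10×62.5 = 5990
n = Σf = 128
Mean = 5990 / 128 = 46.7969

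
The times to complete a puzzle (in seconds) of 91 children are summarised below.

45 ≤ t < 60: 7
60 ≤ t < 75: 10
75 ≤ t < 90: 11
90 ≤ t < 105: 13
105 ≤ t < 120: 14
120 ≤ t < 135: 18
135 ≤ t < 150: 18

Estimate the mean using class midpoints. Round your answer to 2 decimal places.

Midpoints: 52.5, 67.5, 82.5, 97.5, 112.5, 127.5, 142.5
Σfm = 7×52.5 + 10×67.5 + 11×82.5 + 13×97.5 + 14×112.5 + 18×127.5 + 18×142.5 = 9652.5
n = Σf = 91
Mean = 9652.5 / 91 = 106.0714

106.07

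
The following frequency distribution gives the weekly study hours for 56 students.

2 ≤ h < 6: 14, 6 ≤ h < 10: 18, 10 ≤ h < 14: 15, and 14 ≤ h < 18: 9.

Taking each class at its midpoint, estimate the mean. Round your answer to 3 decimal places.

Midpoints: 4, 8, 12, 16
Σfm = 14×4 + 18×8 + 15×12 + 9×16 = 524
n = Σf = 56
Mean = 524 / 56 = 9.3571

9.357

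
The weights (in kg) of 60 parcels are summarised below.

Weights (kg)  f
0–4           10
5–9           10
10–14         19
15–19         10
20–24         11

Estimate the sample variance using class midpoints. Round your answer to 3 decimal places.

44.040

Midpoints: 2, 7, 12, 17, 22
n = 60, Σfm = 730, mean = 12.1667
Σfm² = 11480
Σf(m − x̄)² = Σfm² − (Σfm)²/n = 11480 − 730²/60 = 2598.3333
Sample variance = 2598.3333 / 59 = 44.0395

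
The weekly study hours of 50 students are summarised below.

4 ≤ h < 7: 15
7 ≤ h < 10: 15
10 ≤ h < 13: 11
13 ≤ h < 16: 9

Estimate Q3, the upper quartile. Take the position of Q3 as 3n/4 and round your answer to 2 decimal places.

12.05

Cumulative frequencies: 15, 30, 41, 50
n = 50; position = 3n/4 = 37.5.
This falls in the class 10 ≤ h < 13: L = 10, F = 30, f = 11, h = 3.
Upper quartile ≈ 10 + ((37.5 − 30) / 11) × 3 = 12.0455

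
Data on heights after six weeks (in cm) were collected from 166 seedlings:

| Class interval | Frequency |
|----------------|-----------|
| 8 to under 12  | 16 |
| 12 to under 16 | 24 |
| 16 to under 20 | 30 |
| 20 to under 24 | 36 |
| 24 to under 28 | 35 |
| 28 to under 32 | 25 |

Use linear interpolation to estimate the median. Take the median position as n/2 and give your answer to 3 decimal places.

21.444

Cumulative frequencies: 16, 40, 70, 106, 141, 166
n = 166; position = n/2 = 83.
This falls in the class 20 to under 24: L = 20, F = 70, f = 36, h = 4.
Median ≈ 20 + ((83 − 70) / 36) × 4 = 21.4444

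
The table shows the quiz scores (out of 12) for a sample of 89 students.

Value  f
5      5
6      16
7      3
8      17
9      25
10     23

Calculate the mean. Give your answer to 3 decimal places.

Values: 5, 6, 7, 8, 9, 10
Σfx = 5×5 + 16×6 + 3×7 + 17×8 + 25×9 + 23×10 = 733
n = Σf = 89
Mean = 733 / 89 = 8.2360

8.236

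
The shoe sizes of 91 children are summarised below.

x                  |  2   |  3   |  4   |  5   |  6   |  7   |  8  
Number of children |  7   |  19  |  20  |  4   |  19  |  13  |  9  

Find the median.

Cumulative frequencies: 7, 26, 46, 50, 69, 82, 91
n = 91, so the median is the value in position (n+1)/2 = 46.
Position 46 falls at value 4.

4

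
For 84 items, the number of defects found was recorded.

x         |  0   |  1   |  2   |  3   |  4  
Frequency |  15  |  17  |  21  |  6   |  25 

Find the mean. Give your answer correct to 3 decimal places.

2.107

Values: 0, 1, 2, 3, 4
Σfx = 15×0 + 17×1 + 21×2 + 6×3 + 25×4 = 177
n = Σf = 84
Mean = 177 / 84 = 2.1071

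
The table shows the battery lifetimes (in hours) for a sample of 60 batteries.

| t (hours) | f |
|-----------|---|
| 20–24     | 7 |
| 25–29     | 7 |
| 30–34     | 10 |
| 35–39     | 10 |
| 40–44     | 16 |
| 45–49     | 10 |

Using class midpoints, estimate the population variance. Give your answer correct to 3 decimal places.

64.854

Midpoints: 22, 27, 32, 37, 42, 47
n = 60, Σfm = 2175, mean = 36.2500
Σfm² = 82735
Σf(m − x̄)² = Σfm² − (Σfm)²/n = 82735 − 2175²/60 = 3891.2500
Population variance = 3891.2500 / 60 = 64.8542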